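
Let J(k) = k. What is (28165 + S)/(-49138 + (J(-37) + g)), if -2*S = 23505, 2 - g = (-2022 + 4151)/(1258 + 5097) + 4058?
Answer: -208602875/676570268 ≈ -0.30832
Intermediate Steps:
g = -25778009/6355 (g = 2 - ((-2022 + 4151)/(1258 + 5097) + 4058) = 2 - (2129/6355 + 4058) = 2 - 1*25790719/6355 = 2 - 25790719/6355 = -25778009/6355 ≈ -4056.3)
S = -23505/2 (S = -1/2*23505 = -23505/2 ≈ -11753.)
(28165 + S)/(-49138 + (J(-37) + g)) = (28165 - 23505/2)/(-49138 + (-37 - 25778009/6355)) = 32825/(2*(-49138 - 26013144/6355)) = 32825/(2*(-338285134/6355)) = (32825/2)*(-6355/338285134) = -208602875/676570268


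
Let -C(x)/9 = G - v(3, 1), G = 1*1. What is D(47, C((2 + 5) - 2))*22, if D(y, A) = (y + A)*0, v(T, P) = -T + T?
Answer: 0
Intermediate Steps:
v(T, P) = 0
G = 1
C(x) = -9 (C(x) = -9*(1 - 1*0) = -9*(1 + 0) = -9*1 = -9)
D(y, A) = 0 (D(y, A) = (A + y)*0 = 0)
D(47, C((2 + 5) - 2))*22 = 0*22 = 0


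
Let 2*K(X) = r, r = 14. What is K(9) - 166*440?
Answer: -73033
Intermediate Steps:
K(X) = 7 (K(X) = (½)*14 = 7)
K(9) - 166*440 = 7 - 166*440 = 7 - 73040 = -73033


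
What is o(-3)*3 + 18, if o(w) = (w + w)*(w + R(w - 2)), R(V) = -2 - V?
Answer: 18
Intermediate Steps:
o(w) = 0 (o(w) = (w + w)*(w + (-2 - (w - 2))) = (2*w)*(w + (-2 - (-2 + w))) = (2*w)*(w + (-2 + (2 - w))) = (2*w)*(w - w) = (2*w)*0 = 0)
o(-3)*3 + 18 = 0*3 + 18 = 0 + 18 = 18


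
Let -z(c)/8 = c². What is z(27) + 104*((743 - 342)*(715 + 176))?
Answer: 37152432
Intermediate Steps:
z(c) = -8*c²
z(27) + 104*((743 - 342)*(715 + 176)) = -8*27² + 104*((743 - 342)*(715 + 176)) = -8*729 + 104*(401*891) = -5832 + 104*357291 = -5832 + 37158264 = 37152432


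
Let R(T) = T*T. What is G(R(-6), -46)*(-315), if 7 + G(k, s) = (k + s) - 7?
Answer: 7560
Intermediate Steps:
R(T) = T²
G(k, s) = -14 + k + s (G(k, s) = -7 + ((k + s) - 7) = -7 + (-7 + k + s) = -14 + k + s)
G(R(-6), -46)*(-315) = (-14 + (-6)² - 46)*(-315) = (-14 + 36 - 46)*(-315) = -24*(-315) = 7560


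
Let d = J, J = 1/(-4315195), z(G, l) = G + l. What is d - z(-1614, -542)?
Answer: 9303560419/4315195 ≈ 2156.0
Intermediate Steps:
J = -1/4315195 ≈ -2.3174e-7
d = -1/4315195 ≈ -2.3174e-7
d - z(-1614, -542) = -1/4315195 - (-1614 - 542) = -1/4315195 - 1*(-2156) = -1/4315195 + 2156 = 9303560419/4315195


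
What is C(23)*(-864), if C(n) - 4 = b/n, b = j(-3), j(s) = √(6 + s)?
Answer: -3456 - 864*√3/23 ≈ -3521.1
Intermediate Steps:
b = √3 (b = √(6 - 3) = √3 ≈ 1.7320)
C(n) = 4 + √3/n
C(23)*(-864) = (4 + √3/23)*(-864) = -3456 - 864*√3/23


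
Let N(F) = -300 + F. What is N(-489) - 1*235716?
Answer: -236505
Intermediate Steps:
N(-489) - 1*235716 = (-300 - 489) - 1*235716 = -789 - 235716 = -236505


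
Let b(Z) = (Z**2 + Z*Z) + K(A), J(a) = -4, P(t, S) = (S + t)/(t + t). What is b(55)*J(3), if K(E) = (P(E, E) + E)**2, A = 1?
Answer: -24216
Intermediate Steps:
P(t, S) = (S + t)/(2*t) (P(t, S) = (S + t)/((2*t)) = (S + t)*(1/(2*t)) = (S + t)/(2*t))
K(E) = (1 + E)**2 (K(E) = ((E + E)/(2*E) + E)**2 = ((2*E)/(2*E) + E)**2 = (1 + E)**2)
b(Z) = 4 + 2*Z**2 (b(Z) = (Z**2 + Z*Z) + (1 + 1)**2 = (Z**2 + Z**2) + 2**2 = 2*Z**2 + 4 = 4 + 2*Z**2)
b(55)*J(3) = (4 + 2*55**2)*(-4) = (4 + 2*3025)*(-4) = (4 + 6050)*(-4) = 6054*(-4) = -24216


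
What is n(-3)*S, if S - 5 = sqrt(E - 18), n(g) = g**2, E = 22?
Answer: 63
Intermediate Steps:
S = 7 (S = 5 + sqrt(22 - 18) = 5 + sqrt(4) = 5 + 2 = 7)
n(-3)*S = (-3)**2*7 = 9*7 = 63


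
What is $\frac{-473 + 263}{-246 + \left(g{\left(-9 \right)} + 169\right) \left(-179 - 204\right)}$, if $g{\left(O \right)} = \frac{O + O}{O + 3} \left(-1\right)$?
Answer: $\frac{105}{31912} \approx 0.0032903$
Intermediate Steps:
$g{\left(O \right)} = - \frac{2 O}{3 + O}$ ($g{\left(O \right)} = \frac{2 O}{3 + O} \left(-1\right) = - \frac{2 O}{3 + O}$)
$\frac{-473 + 263}{-246 + \left(g{\left(-9 \right)} + 169\right) \left(-179 - 204\right)} = \frac{-473 + 263}{-246 + \left(\left(-2\right) \left(-9\right) \frac{1}{3 - 9} + 169\right) \left(-179 - 204\right)} = - \frac{210}{-246 + \left(\left(-2\right) \left(-9\right) \frac{1}{-6} + 169\right) \left(-383\right)} = - \frac{210}{-246 + \left(\left(-2\right) \left(-9\right) \left(- \frac{1}{6}\right) + 169\right) \left(-383\right)} = - \frac{210}{-246 + \left(-3 + 169\right) \left(-383\right)} = - \frac{210}{-246 + 166 \left(-383\right)} = - \frac{210}{-246 - 63578} = - \frac{210}{-63824} = \left(-210\right) \left(- \frac{1}{63824}\right) = \frac{105}{31912}$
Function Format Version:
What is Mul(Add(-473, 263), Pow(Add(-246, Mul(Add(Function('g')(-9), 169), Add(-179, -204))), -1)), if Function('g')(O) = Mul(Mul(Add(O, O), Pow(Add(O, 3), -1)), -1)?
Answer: Rational(105, 31912) ≈ 0.0032903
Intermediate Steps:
Function('g')(O) = Mul(-2, O, Pow(Add(3, O), -1)) (Function('g')(O) = Mul(Mul(Mul(2, O), Pow(Add(3, O), -1)), -1) = Mul(Mul(2, O, Pow(Add(3, O), -1)), -1) = Mul(-2, O, Pow(Add(3, O), -1)))
Mul(Add(-473, 263), Pow(Add(-246, Mul(Add(Function('g')(-9), 169), Add(-179, -204))), -1)) = Mul(Add(-473, 263), Pow(Add(-246, Mul(Add(Mul(-2, -9, Pow(Add(3, -9), -1)), 169), Add(-179, -204))), -1)) = Mul(-210, Pow(Add(-246, Mul(Add(Mul(-2, -9, Pow(-6, -1)), 169), -383)), -1)) = Mul(-210, Pow(Add(-246, Mul(Add(Mul(-2, -9, Rational(-1, 6)), 169), -383)), -1)) = Mul(-210, Pow(Add(-246, Mul(Add(-3, 169), -383)), -1)) = Mul(-210, Pow(Add(-246, Mul(166, -383)), -1)) = Mul(-210, Pow(Add(-246, -63578), -1)) = Mul(-210, Pow(-63824, -1)) = Mul(-210, Rational(-1, 63824)) = Rational(105, 31912)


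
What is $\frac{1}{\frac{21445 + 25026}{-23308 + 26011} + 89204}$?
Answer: $\frac{2703}{241164883} \approx 1.1208 \cdot 10^{-5}$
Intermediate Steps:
$\frac{1}{\frac{21445 + 25026}{-23308 + 26011} + 89204} = \frac{1}{\frac{46471}{2703} + 89204} = \frac{1}{\frac{241164883}{2703}} = \frac{2703}{241164883}$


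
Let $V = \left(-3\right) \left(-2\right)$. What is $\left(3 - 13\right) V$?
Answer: $-60$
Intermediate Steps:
$V = 6$
$\left(3 - 13\right) V = \left(3 - 13\right) 6 = \left(-10\right) 6 = -60$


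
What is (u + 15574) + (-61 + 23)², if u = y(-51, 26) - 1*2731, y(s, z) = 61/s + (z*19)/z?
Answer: 729545/51 ≈ 14305.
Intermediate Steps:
y(s, z) = 19 + 61/s (y(s, z) = 61/s + (19*z)/z = 61/s + 19 = 19 + 61/s)
u = -138373/51 (u = (19 + 61/(-51)) - 1*2731 = (19 + 61*(-1/51)) - 2731 = (19 - 61/51) - 2731 = 908/51 - 2731 = -138373/51 ≈ -2713.2)
(u + 15574) + (-61 + 23)² = (-138373/51 + 15574) + (-61 + 23)² = 655901/51 + (-38)² = 655901/51 + 1444 = 729545/51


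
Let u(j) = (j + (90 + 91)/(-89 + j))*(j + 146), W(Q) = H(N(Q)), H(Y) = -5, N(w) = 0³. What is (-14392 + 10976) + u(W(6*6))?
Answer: -8785/2 ≈ -4392.5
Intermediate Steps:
N(w) = 0
W(Q) = -5
u(j) = (146 + j)*(j + 181/(-89 + j)) (u(j) = (j + 181/(-89 + j))*(146 + j) = (146 + j)*(j + 181/(-89 + j)))
(-14392 + 10976) + u(W(6*6)) = (-14392 + 10976) + (26426 + (-5)³ - 12813*(-5) + 57*(-5)²)/(-89 - 5) = -3416 + (26426 - 125 + 64065 + 57*25)/(-94) = -3416 - (26426 - 125 + 64065 + 1425)/94 = -3416 - 1/94*91791 = -3416 - 1953/2 = -8785/2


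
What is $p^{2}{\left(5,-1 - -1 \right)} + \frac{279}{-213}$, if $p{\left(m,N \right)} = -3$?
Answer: $\frac{546}{71} \approx 7.6901$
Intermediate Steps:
$p^{2}{\left(5,-1 - -1 \right)} + \frac{279}{-213} = \left(-3\right)^{2} + \frac{279}{-213} = 9 + 279 \left(- \frac{1}{213}\right) = 9 - \frac{93}{71} = \frac{546}{71}$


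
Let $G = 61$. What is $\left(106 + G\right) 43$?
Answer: $7181$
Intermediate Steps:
$\left(106 + G\right) 43 = \left(106 + 61\right) 43 = 167 \cdot 43 = 7181$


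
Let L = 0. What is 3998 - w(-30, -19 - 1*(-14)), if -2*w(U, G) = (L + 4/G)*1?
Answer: 19988/5 ≈ 3997.6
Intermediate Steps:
w(U, G) = -2/G (w(U, G) = -(0 + 4/G)/2 = -4/G/2 = -2/G)
3998 - w(-30, -19 - 1*(-14)) = 3998 - (-2)/(-19 - 1*(-14)) = 3998 - (-2)/(-19 + 14) = 3998 - (-2)/(-5) = 3998 - (-2)*(-1)/5 = 3998 - 1*⅖ = 3998 - ⅖ = 19988/5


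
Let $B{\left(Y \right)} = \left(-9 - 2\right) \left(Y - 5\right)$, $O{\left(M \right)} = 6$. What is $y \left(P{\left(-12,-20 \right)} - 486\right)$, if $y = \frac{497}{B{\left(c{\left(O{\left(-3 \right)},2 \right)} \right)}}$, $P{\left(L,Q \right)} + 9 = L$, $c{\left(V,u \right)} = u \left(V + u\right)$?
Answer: $\frac{251979}{121} \approx 2082.5$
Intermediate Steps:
$B{\left(Y \right)} = 55 - 11 Y$ ($B{\left(Y \right)} = - 11 \left(-5 + Y\right) = 55 - 11 Y$)
$P{\left(L,Q \right)} = -9 + L$
$y = - \frac{497}{121}$ ($y = \frac{497}{55 - 11 \cdot 2 \left(6 + 2\right)} = \frac{497}{55 - 11 \cdot 2 \cdot 8} = \frac{497}{55 - 176} = \frac{497}{-121} = 497 \left(- \frac{1}{121}\right) = - \frac{497}{121} \approx -4.1074$)
$y \left(P{\left(-12,-20 \right)} - 486\right) = - \frac{497 \left(\left(-9 - 12\right) - 486\right)}{121} = - \frac{497 \left(-21 - 486\right)}{121} = \left(- \frac{497}{121}\right) \left(-507\right) = \frac{251979}{121}$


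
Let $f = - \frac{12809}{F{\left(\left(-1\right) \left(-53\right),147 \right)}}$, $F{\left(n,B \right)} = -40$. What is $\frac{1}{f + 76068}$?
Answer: $\frac{40}{3055529} \approx 1.3091 \cdot 10^{-5}$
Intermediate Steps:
$f = \frac{12809}{40}$ ($f = - \frac{12809}{-40} = \left(-12809\right) \left(- \frac{1}{40}\right) = \frac{12809}{40} \approx 320.23$)
$\frac{1}{f + 76068} = \frac{1}{\frac{12809}{40} + 76068} = \frac{1}{\frac{3055529}{40}} = \frac{40}{3055529}$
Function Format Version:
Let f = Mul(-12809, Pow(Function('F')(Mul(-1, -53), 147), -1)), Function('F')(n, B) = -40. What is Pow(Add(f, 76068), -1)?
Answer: Rational(40, 3055529) ≈ 1.3091e-5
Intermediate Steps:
f = Rational(12809, 40) (f = Mul(-12809, Pow(-40, -1)) = Mul(-12809, Rational(-1, 40)) = Rational(12809, 40) ≈ 320.23)
Pow(Add(f, 76068), -1) = Pow(Add(Rational(12809, 40), 76068), -1) = Pow(Rational(3055529, 40), -1) = Rational(40, 3055529)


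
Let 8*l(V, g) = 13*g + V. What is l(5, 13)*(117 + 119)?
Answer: 5133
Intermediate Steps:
l(V, g) = V/8 + 13*g/8 (l(V, g) = (13*g + V)/8 = (V + 13*g)/8 = V/8 + 13*g/8)
l(5, 13)*(117 + 119) = ((⅛)*5 + (13/8)*13)*(117 + 119) = (5/8 + 169/8)*236 = (87/4)*236 = 5133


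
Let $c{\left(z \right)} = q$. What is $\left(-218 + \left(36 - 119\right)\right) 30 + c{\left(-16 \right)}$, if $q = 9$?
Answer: $-9021$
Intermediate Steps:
$c{\left(z \right)} = 9$
$\left(-218 + \left(36 - 119\right)\right) 30 + c{\left(-16 \right)} = \left(-218 + \left(36 - 119\right)\right) 30 + 9 = \left(-218 - 83\right) 30 + 9 = \left(-301\right) 30 + 9 = -9030 + 9 = -9021$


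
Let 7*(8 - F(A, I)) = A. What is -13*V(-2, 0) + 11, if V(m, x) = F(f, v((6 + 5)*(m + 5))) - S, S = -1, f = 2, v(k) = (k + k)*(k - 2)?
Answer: -716/7 ≈ -102.29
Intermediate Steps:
v(k) = 2*k*(-2 + k) (v(k) = (2*k)*(-2 + k) = 2*k*(-2 + k))
F(A, I) = 8 - A/7
V(m, x) = 61/7 (V(m, x) = (8 - ⅐*2) - 1*(-1) = (8 - 2/7) + 1 = 54/7 + 1 = 61/7)
-13*V(-2, 0) + 11 = -13*61/7 + 11 = -793/7 + 11 = -716/7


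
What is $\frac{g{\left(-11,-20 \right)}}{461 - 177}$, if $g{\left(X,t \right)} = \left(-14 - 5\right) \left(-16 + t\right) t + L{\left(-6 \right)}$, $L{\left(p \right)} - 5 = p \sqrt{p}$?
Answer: $- \frac{13675}{284} - \frac{3 i \sqrt{6}}{142} \approx -48.151 - 0.05175 i$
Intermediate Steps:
$L{\left(p \right)} = 5 + p^{\frac{3}{2}}$ ($L{\left(p \right)} = 5 + p \sqrt{p} = 5 + p^{\frac{3}{2}}$)
$g{\left(X,t \right)} = 5 + t \left(304 - 19 t\right) - 6 i \sqrt{6}$ ($g{\left(X,t \right)} = \left(-14 - 5\right) \left(-16 + t\right) t + \left(5 + \left(-6\right)^{\frac{3}{2}}\right) = - 19 \left(-16 + t\right) t + \left(5 - 6 i \sqrt{6}\right) = \left(304 - 19 t\right) t + \left(5 - 6 i \sqrt{6}\right) = t \left(304 - 19 t\right) + \left(5 - 6 i \sqrt{6}\right) = 5 + t \left(304 - 19 t\right) - 6 i \sqrt{6}$)
$\frac{g{\left(-11,-20 \right)}}{461 - 177} = \frac{5 - 19 \left(-20\right)^{2} + 304 \left(-20\right) - 6 i \sqrt{6}}{461 - 177} = \frac{5 - 7600 - 6080 - 6 i \sqrt{6}}{284} = \left(5 - 7600 - 6080 - 6 i \sqrt{6}\right) \frac{1}{284} = \left(-13675 - 6 i \sqrt{6}\right) \frac{1}{284} = - \frac{13675}{284} - \frac{3 i \sqrt{6}}{142}$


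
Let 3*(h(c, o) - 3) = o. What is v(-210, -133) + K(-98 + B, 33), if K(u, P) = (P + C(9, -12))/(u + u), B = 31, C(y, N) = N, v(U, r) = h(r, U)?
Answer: -8999/134 ≈ -67.157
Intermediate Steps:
h(c, o) = 3 + o/3
v(U, r) = 3 + U/3
K(u, P) = (-12 + P)/(2*u) (K(u, P) = (P - 12)/(u + u) = (-12 + P)/((2*u)) = (-12 + P)*(1/(2*u)) = (-12 + P)/(2*u))
v(-210, -133) + K(-98 + B, 33) = (3 + (1/3)*(-210)) + (-12 + 33)/(2*(-98 + 31)) = (3 - 70) + (1/2)*21/(-67) = -67 + (1/2)*(-1/67)*21 = -67 - 21/134 = -8999/134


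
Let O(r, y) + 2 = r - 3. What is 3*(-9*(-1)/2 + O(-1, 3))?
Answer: -9/2 ≈ -4.5000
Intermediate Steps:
O(r, y) = -5 + r (O(r, y) = -2 + (r - 3) = -2 + (-3 + r) = -5 + r)
3*(-9*(-1)/2 + O(-1, 3)) = 3*(-9*(-1)/2 + (-5 - 1)) = 3*(9*(½) - 6) = 3*(9/2 - 6) = 3*(-3/2) = -9/2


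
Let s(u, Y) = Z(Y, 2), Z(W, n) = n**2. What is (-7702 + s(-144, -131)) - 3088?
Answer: -10786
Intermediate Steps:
s(u, Y) = 4 (s(u, Y) = 2**2 = 4)
(-7702 + s(-144, -131)) - 3088 = (-7702 + 4) - 3088 = -7698 - 3088 = -10786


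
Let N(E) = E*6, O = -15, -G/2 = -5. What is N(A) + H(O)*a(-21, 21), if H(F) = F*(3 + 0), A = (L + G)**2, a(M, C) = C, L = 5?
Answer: 405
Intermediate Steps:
G = 10 (G = -2*(-5) = 10)
A = 225 (A = (5 + 10)**2 = 15**2 = 225)
H(F) = 3*F (H(F) = F*3 = 3*F)
N(E) = 6*E
N(A) + H(O)*a(-21, 21) = 6*225 + (3*(-15))*21 = 1350 - 45*21 = 1350 - 945 = 405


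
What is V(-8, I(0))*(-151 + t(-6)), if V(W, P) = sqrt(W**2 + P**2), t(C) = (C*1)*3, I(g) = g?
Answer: -1352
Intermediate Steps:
t(C) = 3*C (t(C) = C*3 = 3*C)
V(W, P) = sqrt(P**2 + W**2)
V(-8, I(0))*(-151 + t(-6)) = sqrt(0**2 + (-8)**2)*(-151 + 3*(-6)) = sqrt(0 + 64)*(-151 - 18) = sqrt(64)*(-169) = 8*(-169) = -1352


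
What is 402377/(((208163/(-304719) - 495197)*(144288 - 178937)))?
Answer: 122611917063/5228400452085094 ≈ 2.3451e-5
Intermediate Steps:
402377/(((208163/(-304719) - 495197)*(144288 - 178937))) = 402377/(((208163*(-1/304719) - 495197)*(-34649))) = 402377/(((-208163/304719 - 495197)*(-34649))) = 402377/((-150896142806/304719*(-34649))) = 402377/(5228400452085094/304719) = 402377*(304719/5228400452085094) = 122611917063/5228400452085094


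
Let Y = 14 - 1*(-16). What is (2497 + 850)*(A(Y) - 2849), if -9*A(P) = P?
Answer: -28640279/3 ≈ -9.5468e+6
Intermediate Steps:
Y = 30 (Y = 14 + 16 = 30)
A(P) = -P/9
(2497 + 850)*(A(Y) - 2849) = (2497 + 850)*(-⅑*30 - 2849) = 3347*(-10/3 - 2849) = 3347*(-8557/3) = -28640279/3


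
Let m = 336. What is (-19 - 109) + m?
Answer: 208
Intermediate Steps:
(-19 - 109) + m = (-19 - 109) + 336 = -128 + 336 = 208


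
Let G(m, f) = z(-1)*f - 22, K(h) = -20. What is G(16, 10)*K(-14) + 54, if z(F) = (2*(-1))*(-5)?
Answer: -1506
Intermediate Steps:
z(F) = 10 (z(F) = -2*(-5) = 10)
G(m, f) = -22 + 10*f (G(m, f) = 10*f - 22 = -22 + 10*f)
G(16, 10)*K(-14) + 54 = (-22 + 10*10)*(-20) + 54 = (-22 + 100)*(-20) + 54 = 78*(-20) + 54 = -1560 + 54 = -1506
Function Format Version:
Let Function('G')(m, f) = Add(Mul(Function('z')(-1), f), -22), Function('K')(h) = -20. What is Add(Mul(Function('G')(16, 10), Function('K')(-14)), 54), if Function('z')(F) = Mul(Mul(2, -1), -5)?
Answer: -1506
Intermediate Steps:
Function('z')(F) = 10 (Function('z')(F) = Mul(-2, -5) = 10)
Function('G')(m, f) = Add(-22, Mul(10, f)) (Function('G')(m, f) = Add(Mul(10, f), -22) = Add(-22, Mul(10, f)))
Add(Mul(Function('G')(16, 10), Function('K')(-14)), 54) = Add(Mul(Add(-22, Mul(10, 10)), -20), 54) = Add(Mul(Add(-22, 100), -20), 54) = Add(Mul(78, -20), 54) = Add(-1560, 54) = -1506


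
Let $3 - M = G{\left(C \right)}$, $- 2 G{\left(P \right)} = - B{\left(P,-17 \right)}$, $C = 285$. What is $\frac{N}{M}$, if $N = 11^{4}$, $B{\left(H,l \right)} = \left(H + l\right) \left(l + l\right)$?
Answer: $\frac{14641}{4559} \approx 3.2114$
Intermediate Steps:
$B{\left(H,l \right)} = 2 l \left(H + l\right)$ ($B{\left(H,l \right)} = \left(H + l\right) 2 l = 2 l \left(H + l\right)$)
$G{\left(P \right)} = 289 - 17 P$ ($G{\left(P \right)} = - \frac{\left(-1\right) 2 \left(-17\right) \left(P - 17\right)}{2} = - \frac{\left(-1\right) 2 \left(-17\right) \left(-17 + P\right)}{2} = - \frac{\left(-1\right) \left(578 - 34 P\right)}{2} = - \frac{-578 + 34 P}{2} = 289 - 17 P$)
$M = 4559$ ($M = 3 - \left(289 - 4845\right) = 3 - -4556 = 3 + 4556 = 4559$)
$N = 14641$
$\frac{N}{M} = \frac{14641}{4559}$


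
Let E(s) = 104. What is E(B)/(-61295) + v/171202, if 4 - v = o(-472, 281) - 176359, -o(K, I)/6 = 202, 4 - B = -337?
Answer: 835896509/807217430 ≈ 1.0355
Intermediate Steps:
B = 341 (B = 4 - 1*(-337) = 4 + 337 = 341)
o(K, I) = -1212 (o(K, I) = -6*202 = -1212)
v = 177575 (v = 4 - (-1212 - 176359) = 4 - 1*(-177571) = 4 + 177571 = 177575)
E(B)/(-61295) + v/171202 = 104/(-61295) + 177575/171202 = 104*(-1/61295) + 177575*(1/171202) = -8/4715 + 177575/171202 = 835896509/807217430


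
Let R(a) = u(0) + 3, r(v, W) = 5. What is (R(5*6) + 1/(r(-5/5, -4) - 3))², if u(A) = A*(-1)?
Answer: 49/4 ≈ 12.250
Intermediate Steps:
u(A) = -A
R(a) = 3 (R(a) = -1*0 + 3 = 0 + 3 = 3)
(R(5*6) + 1/(r(-5/5, -4) - 3))² = (3 + 1/(5 - 3))² = (3 + 1/2)² = (3 + ½)² = (7/2)² = 49/4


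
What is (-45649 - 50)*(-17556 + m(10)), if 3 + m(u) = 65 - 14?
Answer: 800098092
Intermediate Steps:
m(u) = 48 (m(u) = -3 + (65 - 14) = -3 + 51 = 48)
(-45649 - 50)*(-17556 + m(10)) = (-45649 - 50)*(-17556 + 48) = -45699*(-17508) = 800098092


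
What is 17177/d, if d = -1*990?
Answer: -17177/990 ≈ -17.350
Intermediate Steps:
d = -990
17177/d = 17177/(-990) = 17177*(-1/990) = -17177/990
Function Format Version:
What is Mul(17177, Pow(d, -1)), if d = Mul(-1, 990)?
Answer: Rational(-17177, 990) ≈ -17.350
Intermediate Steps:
d = -990
Mul(17177, Pow(d, -1)) = Mul(17177, Pow(-990, -1)) = Mul(17177, Rational(-1, 990)) = Rational(-17177, 990)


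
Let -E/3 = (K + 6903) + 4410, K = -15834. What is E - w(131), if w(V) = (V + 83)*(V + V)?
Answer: -42505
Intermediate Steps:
w(V) = 2*V*(83 + V) (w(V) = (83 + V)*(2*V) = 2*V*(83 + V))
E = 13563 (E = -3*((-15834 + 6903) + 4410) = -3*(-8931 + 4410) = -3*(-4521) = 13563)
E - w(131) = 13563 - 2*131*(83 + 131) = 13563 - 2*131*214 = 13563 - 1*56068 = 13563 - 56068 = -42505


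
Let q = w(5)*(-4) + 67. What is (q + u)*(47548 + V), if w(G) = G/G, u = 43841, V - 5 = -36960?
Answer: 465075072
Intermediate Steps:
V = -36955 (V = 5 - 36960 = -36955)
w(G) = 1
q = 63 (q = 1*(-4) + 67 = -4 + 67 = 63)
(q + u)*(47548 + V) = (63 + 43841)*(47548 - 36955) = 43904*10593 = 465075072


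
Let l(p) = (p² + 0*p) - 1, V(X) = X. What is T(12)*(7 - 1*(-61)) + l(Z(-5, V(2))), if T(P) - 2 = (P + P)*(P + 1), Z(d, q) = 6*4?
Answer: 21927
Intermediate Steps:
Z(d, q) = 24
T(P) = 2 + 2*P*(1 + P) (T(P) = 2 + (P + P)*(P + 1) = 2 + (2*P)*(1 + P) = 2 + 2*P*(1 + P))
l(p) = -1 + p² (l(p) = (p² + 0) - 1 = p² - 1 = -1 + p²)
T(12)*(7 - 1*(-61)) + l(Z(-5, V(2))) = (2 + 2*12 + 2*12²)*(7 - 1*(-61)) + (-1 + 24²) = (2 + 24 + 2*144)*(7 + 61) + (-1 + 576) = (2 + 24 + 288)*68 + 575 = 314*68 + 575 = 21352 + 575 = 21927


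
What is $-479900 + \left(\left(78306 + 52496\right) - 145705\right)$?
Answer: $-494803$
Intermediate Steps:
$-479900 + \left(\left(78306 + 52496\right) - 145705\right) = -479900 + \left(130802 - 145705\right) = -479900 - 14903 = -494803$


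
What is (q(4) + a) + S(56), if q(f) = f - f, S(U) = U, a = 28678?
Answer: 28734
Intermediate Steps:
q(f) = 0
(q(4) + a) + S(56) = (0 + 28678) + 56 = 28678 + 56 = 28734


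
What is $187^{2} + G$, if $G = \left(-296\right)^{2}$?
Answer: $122585$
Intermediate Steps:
$G = 87616$
$187^{2} + G = 187^{2} + 87616 = 34969 + 87616 = 122585$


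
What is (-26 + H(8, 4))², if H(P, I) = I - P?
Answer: 900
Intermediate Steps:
(-26 + H(8, 4))² = (-26 + (4 - 1*8))² = (-26 + (4 - 8))² = (-26 - 4)² = (-30)² = 900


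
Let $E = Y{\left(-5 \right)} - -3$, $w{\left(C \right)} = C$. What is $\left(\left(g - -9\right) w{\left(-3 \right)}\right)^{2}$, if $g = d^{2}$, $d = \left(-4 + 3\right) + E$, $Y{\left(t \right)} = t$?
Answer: $2916$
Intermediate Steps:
$E = -2$ ($E = -5 - -3 = -5 + 3 = -2$)
$d = -3$ ($d = \left(-4 + 3\right) - 2 = -1 - 2 = -3$)
$g = 9$ ($g = \left(-3\right)^{2} = 9$)
$\left(\left(g - -9\right) w{\left(-3 \right)}\right)^{2} = \left(\left(9 - -9\right) \left(-3\right)\right)^{2} = \left(\left(9 + 9\right) \left(-3\right)\right)^{2} = \left(18 \left(-3\right)\right)^{2} = \left(-54\right)^{2} = 2916$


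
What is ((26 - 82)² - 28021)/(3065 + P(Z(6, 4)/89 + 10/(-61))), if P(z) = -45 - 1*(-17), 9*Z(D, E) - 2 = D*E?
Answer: -24885/3037 ≈ -8.1939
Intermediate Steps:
Z(D, E) = 2/9 + D*E/9 (Z(D, E) = 2/9 + (D*E)/9 = 2/9 + D*E/9)
P(z) = -28 (P(z) = -45 + 17 = -28)
((26 - 82)² - 28021)/(3065 + P(Z(6, 4)/89 + 10/(-61))) = ((26 - 82)² - 28021)/(3065 - 28) = ((-56)² - 28021)/3037 = (3136 - 28021)*(1/3037) = -24885*1/3037 = -24885/3037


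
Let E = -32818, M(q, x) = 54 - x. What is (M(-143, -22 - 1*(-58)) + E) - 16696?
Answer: -49496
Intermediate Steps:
(M(-143, -22 - 1*(-58)) + E) - 16696 = ((54 - (-22 - 1*(-58))) - 32818) - 16696 = ((54 - (-22 + 58)) - 32818) - 16696 = ((54 - 1*36) - 32818) - 16696 = ((54 - 36) - 32818) - 16696 = (18 - 32818) - 16696 = -32800 - 16696 = -49496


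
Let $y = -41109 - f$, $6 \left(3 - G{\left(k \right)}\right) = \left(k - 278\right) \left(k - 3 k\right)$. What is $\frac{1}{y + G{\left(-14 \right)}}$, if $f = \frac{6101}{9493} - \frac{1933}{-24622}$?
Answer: $- \frac{701209938}{27868926008953} \approx -2.5161 \cdot 10^{-5}$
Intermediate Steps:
$G{\left(k \right)} = 3 + \frac{k \left(-278 + k\right)}{3}$ ($G{\left(k \right)} = 3 - \frac{\left(k - 278\right) \left(k - 3 k\right)}{6} = 3 - \frac{\left(-278 + k\right) \left(- 2 k\right)}{6} = 3 - \frac{\left(-2\right) k \left(-278 + k\right)}{6} = 3 + \frac{k \left(-278 + k\right)}{3}$)
$f = \frac{168568791}{233736646}$ ($f = 6101 \cdot \frac{1}{9493} - - \frac{1933}{24622} = \frac{6101}{9493} + \frac{1933}{24622} = \frac{168568791}{233736646} \approx 0.72119$)
$y = - \frac{9608848349205}{233736646}$ ($y = -41109 - \frac{168568791}{233736646} = - \frac{9608848349205}{233736646} \approx -41110.0$)
$\frac{1}{y + G{\left(-14 \right)}} = \frac{1}{- \frac{9608848349205}{233736646} + \left(3 - - \frac{3892}{3} + \frac{\left(-14\right)^{2}}{3}\right)} = \frac{1}{- \frac{9608848349205}{233736646} + \left(3 + \frac{3892}{3} + \frac{1}{3} \cdot 196\right)} = \frac{1}{- \frac{9608848349205}{233736646} + \left(3 + \frac{3892}{3} + \frac{196}{3}\right)} = \frac{1}{- \frac{9608848349205}{233736646} + \frac{4097}{3}} = \frac{1}{- \frac{27868926008953}{701209938}} = - \frac{701209938}{27868926008953}$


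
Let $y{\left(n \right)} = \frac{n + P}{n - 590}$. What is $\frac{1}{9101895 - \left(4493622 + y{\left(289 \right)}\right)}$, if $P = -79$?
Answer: $\frac{43}{198155769} \approx 2.17 \cdot 10^{-7}$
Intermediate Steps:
$y{\left(n \right)} = \frac{-79 + n}{-590 + n}$ ($y{\left(n \right)} = \frac{n - 79}{n - 590} = \frac{-79 + n}{-590 + n}$)
$\frac{1}{9101895 - \left(4493622 + y{\left(289 \right)}\right)} = \frac{1}{9101895 - \left(4493622 + \frac{-79 + 289}{-590 + 289}\right)} = \frac{1}{9101895 - \left(4493622 + \frac{1}{-301} \cdot 210\right)} = \frac{1}{9101895 - \left(4493622 - \frac{30}{43}\right)} = \frac{1}{9101895 - \frac{193225716}{43}} = \frac{1}{\frac{198155769}{43}} = \frac{43}{198155769}$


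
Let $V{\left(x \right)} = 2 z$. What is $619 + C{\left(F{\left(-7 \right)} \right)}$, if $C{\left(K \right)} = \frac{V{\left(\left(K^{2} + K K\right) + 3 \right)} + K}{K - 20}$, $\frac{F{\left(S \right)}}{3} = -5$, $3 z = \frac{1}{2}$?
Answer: $\frac{65039}{105} \approx 619.42$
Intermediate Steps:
$z = \frac{1}{6}$ ($z = \frac{1}{3 \cdot 2} = \frac{1}{3} \cdot \frac{1}{2} = \frac{1}{6} \approx 0.16667$)
$V{\left(x \right)} = \frac{1}{3}$ ($V{\left(x \right)} = 2 \cdot \frac{1}{6} = \frac{1}{3}$)
$F{\left(S \right)} = -15$ ($F{\left(S \right)} = 3 \left(-5\right) = -15$)
$C{\left(K \right)} = \frac{\frac{1}{3} + K}{-20 + K}$ ($C{\left(K \right)} = \frac{\frac{1}{3} + K}{K - 20} = \frac{\frac{1}{3} + K}{-20 + K}$)
$619 + C{\left(F{\left(-7 \right)} \right)} = 619 + \frac{\frac{1}{3} - 15}{-20 - 15} = 619 + \frac{1}{-35} \left(- \frac{44}{3}\right) = 619 - - \frac{44}{105} = 619 + \frac{44}{105} = \frac{65039}{105}$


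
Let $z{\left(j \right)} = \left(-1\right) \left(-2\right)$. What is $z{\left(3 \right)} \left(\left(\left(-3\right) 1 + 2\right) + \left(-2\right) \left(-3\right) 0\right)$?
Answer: $-2$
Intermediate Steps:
$z{\left(j \right)} = 2$
$z{\left(3 \right)} \left(\left(\left(-3\right) 1 + 2\right) + \left(-2\right) \left(-3\right) 0\right) = 2 \left(\left(\left(-3\right) 1 + 2\right) + \left(-2\right) \left(-3\right) 0\right) = 2 \left(\left(-3 + 2\right) + 6 \cdot 0\right) = 2 \left(-1 + 0\right) = 2 \left(-1\right) = -2$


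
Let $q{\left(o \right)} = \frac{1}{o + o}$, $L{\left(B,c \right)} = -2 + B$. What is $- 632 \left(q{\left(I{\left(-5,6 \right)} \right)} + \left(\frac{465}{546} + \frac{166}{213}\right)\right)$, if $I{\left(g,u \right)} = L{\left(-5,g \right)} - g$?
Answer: $- \frac{16917218}{19383} \approx -872.79$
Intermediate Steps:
$I{\left(g,u \right)} = -7 - g$ ($I{\left(g,u \right)} = \left(-2 - 5\right) - g = -7 - g$)
$q{\left(o \right)} = \frac{1}{2 o}$
$- 632 \left(q{\left(I{\left(-5,6 \right)} \right)} + \left(\frac{465}{546} + \frac{166}{213}\right)\right) = - 632 \left(\frac{1}{2 \left(-7 - -5\right)} + \left(\frac{465}{546} + \frac{166}{213}\right)\right) = - 632 \left(\frac{1}{2 \left(-7 + 5\right)} + \left(465 \cdot \frac{1}{546} + 166 \cdot \frac{1}{213}\right)\right) = - 632 \left(\frac{1}{2 \left(-2\right)} + \left(\frac{155}{182} + \frac{166}{213}\right)\right) = - 632 \left(\frac{1}{2} \left(- \frac{1}{2}\right) + \frac{63227}{38766}\right) = - 632 \left(- \frac{1}{4} + \frac{63227}{38766}\right) = \left(-632\right) \frac{107071}{77532} = - \frac{16917218}{19383}$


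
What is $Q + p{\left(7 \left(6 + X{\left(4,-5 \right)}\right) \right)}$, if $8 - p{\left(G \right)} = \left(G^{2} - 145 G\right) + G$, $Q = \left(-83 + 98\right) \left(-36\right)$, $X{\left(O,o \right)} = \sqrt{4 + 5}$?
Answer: $4571$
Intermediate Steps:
$X{\left(O,o \right)} = 3$ ($X{\left(O,o \right)} = \sqrt{9} = 3$)
$Q = -540$ ($Q = 15 \left(-36\right) = -540$)
$p{\left(G \right)} = 8 - G^{2} + 144 G$ ($p{\left(G \right)} = 8 - \left(\left(G^{2} - 145 G\right) + G\right) = 8 - \left(G^{2} - 144 G\right) = 8 - G^{2} + 144 G$)
$Q + p{\left(7 \left(6 + X{\left(4,-5 \right)}\right) \right)} = -540 + \left(8 - \left(7 \left(6 + 3\right)\right)^{2} + 144 \cdot 7 \left(6 + 3\right)\right) = -540 + \left(8 - \left(7 \cdot 9\right)^{2} + 144 \cdot 7 \cdot 9\right) = -540 + \left(8 - 63^{2} + 144 \cdot 63\right) = -540 + \left(8 - 3969 + 9072\right) = -540 + 5111 = 4571$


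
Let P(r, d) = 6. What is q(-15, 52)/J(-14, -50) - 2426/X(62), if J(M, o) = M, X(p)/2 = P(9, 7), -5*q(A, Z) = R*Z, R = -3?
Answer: -42923/210 ≈ -204.40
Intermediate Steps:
q(A, Z) = 3*Z/5 (q(A, Z) = -(-3)*Z/5 = 3*Z/5)
X(p) = 12 (X(p) = 2*6 = 12)
q(-15, 52)/J(-14, -50) - 2426/X(62) = ((3/5)*52)/(-14) - 2426/12 = (156/5)*(-1/14) - 2426*1/12 = -78/35 - 1213/6 = -42923/210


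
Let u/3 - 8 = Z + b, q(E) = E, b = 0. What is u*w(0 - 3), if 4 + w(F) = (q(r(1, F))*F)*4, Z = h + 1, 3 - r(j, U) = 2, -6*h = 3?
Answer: -408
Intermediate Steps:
h = -½ (h = -⅙*3 = -½ ≈ -0.50000)
r(j, U) = 1 (r(j, U) = 3 - 1*2 = 3 - 2 = 1)
Z = ½ (Z = -½ + 1 = ½ ≈ 0.50000)
w(F) = -4 + 4*F (w(F) = -4 + (1*F)*4 = -4 + F*4 = -4 + 4*F)
u = 51/2 (u = 24 + 3*(½ + 0) = 24 + 3*(½) = 24 + 3/2 = 51/2 ≈ 25.500)
u*w(0 - 3) = 51*(-4 + 4*(0 - 3))/2 = 51*(-4 + 4*(-3))/2 = 51*(-4 - 12)/2 = (51/2)*(-16) = -408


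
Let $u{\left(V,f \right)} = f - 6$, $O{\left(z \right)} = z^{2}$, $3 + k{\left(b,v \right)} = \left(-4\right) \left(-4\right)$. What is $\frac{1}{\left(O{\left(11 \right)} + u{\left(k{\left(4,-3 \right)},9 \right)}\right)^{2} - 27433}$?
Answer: $- \frac{1}{12057} \approx -8.2939 \cdot 10^{-5}$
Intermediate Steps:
$k{\left(b,v \right)} = 13$ ($k{\left(b,v \right)} = -3 - -16 = -3 + 16 = 13$)
$u{\left(V,f \right)} = -6 + f$ ($u{\left(V,f \right)} = f - 6 = -6 + f$)
$\frac{1}{\left(O{\left(11 \right)} + u{\left(k{\left(4,-3 \right)},9 \right)}\right)^{2} - 27433} = \frac{1}{\left(11^{2} + \left(-6 + 9\right)\right)^{2} - 27433} = \frac{1}{\left(121 + 3\right)^{2} - 27433} = \frac{1}{124^{2} - 27433} = \frac{1}{15376 - 27433} = \frac{1}{-12057} = - \frac{1}{12057}$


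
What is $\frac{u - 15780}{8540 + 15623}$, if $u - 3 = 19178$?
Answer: $\frac{3401}{24163} \approx 0.14075$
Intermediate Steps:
$u = 19181$ ($u = 3 + 19178 = 19181$)
$\frac{u - 15780}{8540 + 15623} = \frac{19181 - 15780}{8540 + 15623} = \frac{3401}{24163}$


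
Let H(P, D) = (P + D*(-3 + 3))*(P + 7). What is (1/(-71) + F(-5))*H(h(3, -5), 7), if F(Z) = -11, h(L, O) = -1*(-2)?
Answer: -14076/71 ≈ -198.25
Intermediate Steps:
h(L, O) = 2
H(P, D) = P*(7 + P) (H(P, D) = (P + D*0)*(7 + P) = (P + 0)*(7 + P) = P*(7 + P))
(1/(-71) + F(-5))*H(h(3, -5), 7) = (1/(-71) - 11)*(2*(7 + 2)) = (-1/71 - 11)*(2*9) = -782/71*18 = -14076/71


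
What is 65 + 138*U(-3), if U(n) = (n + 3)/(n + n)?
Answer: 65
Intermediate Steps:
U(n) = (3 + n)/(2*n) (U(n) = (3 + n)/((2*n)) = (3 + n)*(1/(2*n)) = (3 + n)/(2*n))
65 + 138*U(-3) = 65 + 138*((½)*(3 - 3)/(-3)) = 65 + 138*((½)*(-⅓)*0) = 65 + 138*0 = 65 + 0 = 65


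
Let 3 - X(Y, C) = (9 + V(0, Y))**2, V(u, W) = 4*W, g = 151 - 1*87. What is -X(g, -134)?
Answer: 70222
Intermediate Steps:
g = 64 (g = 151 - 87 = 64)
X(Y, C) = 3 - (9 + 4*Y)**2
-X(g, -134) = -(3 - (9 + 4*64)**2) = -(3 - (9 + 256)**2) = -(3 - 1*265**2) = -(3 - 1*70225) = -(3 - 70225) = -1*(-70222) = 70222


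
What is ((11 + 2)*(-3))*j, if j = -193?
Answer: 7527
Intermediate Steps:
((11 + 2)*(-3))*j = ((11 + 2)*(-3))*(-193) = (13*(-3))*(-193) = -39*(-193) = 7527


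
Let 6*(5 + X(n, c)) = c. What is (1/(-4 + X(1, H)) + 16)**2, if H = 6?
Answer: 16129/64 ≈ 252.02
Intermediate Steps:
X(n, c) = -5 + c/6
(1/(-4 + X(1, H)) + 16)**2 = (1/(-4 + (-5 + (1/6)*6)) + 16)**2 = (1/(-4 + (-5 + 1)) + 16)**2 = (1/(-4 - 4) + 16)**2 = (1/(-8) + 16)**2 = (-1/8 + 16)**2 = (127/8)**2 = 16129/64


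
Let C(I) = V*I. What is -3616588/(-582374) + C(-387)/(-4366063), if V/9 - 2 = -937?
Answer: 534372652799/97795445137 ≈ 5.4642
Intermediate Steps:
V = -8415 (V = 18 + 9*(-937) = 18 - 8433 = -8415)
C(I) = -8415*I
-3616588/(-582374) + C(-387)/(-4366063) = -3616588/(-582374) - 8415*(-387)/(-4366063) = -3616588*(-1/582374) + 3256605*(-1/4366063) = 1808294/291187 - 3256605/4366063 = 534372652799/97795445137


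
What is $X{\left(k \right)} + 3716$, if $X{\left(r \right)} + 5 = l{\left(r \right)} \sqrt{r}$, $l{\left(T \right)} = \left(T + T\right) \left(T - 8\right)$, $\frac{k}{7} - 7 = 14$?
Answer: $3711 + 286062 \sqrt{3} \approx 4.9919 \cdot 10^{5}$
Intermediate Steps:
$k = 147$ ($k = 49 + 7 \cdot 14 = 49 + 98 = 147$)
$l{\left(T \right)} = 2 T \left(-8 + T\right)$
$X{\left(r \right)} = -5 + 2 r^{\frac{3}{2}} \left(-8 + r\right)$ ($X{\left(r \right)} = -5 + 2 r \left(-8 + r\right) \sqrt{r} = -5 + 2 r^{\frac{3}{2}} \left(-8 + r\right)$)
$X{\left(k \right)} + 3716 = \left(-5 + 2 \cdot 147^{\frac{3}{2}} \left(-8 + 147\right)\right) + 3716 = \left(-5 + 2 \cdot 1029 \sqrt{3} \cdot 139\right) + 3716 = \left(-5 + 286062 \sqrt{3}\right) + 3716 = 3711 + 286062 \sqrt{3}$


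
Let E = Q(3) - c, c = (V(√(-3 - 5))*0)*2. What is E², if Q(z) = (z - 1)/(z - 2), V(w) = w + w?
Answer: 4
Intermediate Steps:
V(w) = 2*w
c = 0 (c = ((2*√(-3 - 5))*0)*2 = ((2*√(-8))*0)*2 = ((2*(2*I*√2))*0)*2 = ((4*I*√2)*0)*2 = 0*2 = 0)
Q(z) = (-1 + z)/(-2 + z)
E = 2 (E = (-1 + 3)/(-2 + 3) - 1*0 = 2/1 + 0 = 1*2 + 0 = 2 + 0 = 2)
E² = 2² = 4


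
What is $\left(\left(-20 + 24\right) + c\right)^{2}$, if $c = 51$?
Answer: $3025$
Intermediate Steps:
$\left(\left(-20 + 24\right) + c\right)^{2} = \left(\left(-20 + 24\right) + 51\right)^{2} = \left(4 + 51\right)^{2} = 55^{2} = 3025$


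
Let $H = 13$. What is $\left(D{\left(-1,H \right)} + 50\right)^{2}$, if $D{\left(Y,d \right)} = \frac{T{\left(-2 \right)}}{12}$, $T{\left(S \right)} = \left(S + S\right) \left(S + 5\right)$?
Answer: $2401$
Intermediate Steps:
$T{\left(S \right)} = 2 S \left(5 + S\right)$
$D{\left(Y,d \right)} = -1$ ($D{\left(Y,d \right)} = \frac{2 \left(-2\right) \left(5 - 2\right)}{12} = 2 \left(-2\right) 3 \cdot \frac{1}{12} = \left(-12\right) \frac{1}{12} = -1$)
$\left(D{\left(-1,H \right)} + 50\right)^{2} = \left(-1 + 50\right)^{2} = 49^{2} = 2401$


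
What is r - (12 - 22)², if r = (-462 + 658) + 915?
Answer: 1011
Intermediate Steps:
r = 1111 (r = 196 + 915 = 1111)
r - (12 - 22)² = 1111 - (12 - 22)² = 1111 - 1*(-10)² = 1111 - 1*100 = 1111 - 100 = 1011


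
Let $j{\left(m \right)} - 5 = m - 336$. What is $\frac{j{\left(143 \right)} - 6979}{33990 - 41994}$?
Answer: $\frac{2389}{2668} \approx 0.89543$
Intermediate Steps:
$j{\left(m \right)} = -331 + m$ ($j{\left(m \right)} = 5 + \left(m - 336\right) = 5 + \left(-336 + m\right) = -331 + m$)
$\frac{j{\left(143 \right)} - 6979}{33990 - 41994} = \frac{\left(-331 + 143\right) - 6979}{33990 - 41994} = \frac{-188 - 6979}{-8004} = \left(-7167\right) \left(- \frac{1}{8004}\right) = \frac{2389}{2668}$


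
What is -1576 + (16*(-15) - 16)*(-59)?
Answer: 13528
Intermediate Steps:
-1576 + (16*(-15) - 16)*(-59) = -1576 + (-240 - 16)*(-59) = -1576 - 256*(-59) = -1576 + 15104 = 13528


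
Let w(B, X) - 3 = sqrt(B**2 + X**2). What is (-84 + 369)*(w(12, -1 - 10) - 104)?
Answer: -28785 + 285*sqrt(265) ≈ -24146.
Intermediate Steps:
w(B, X) = 3 + sqrt(B**2 + X**2)
(-84 + 369)*(w(12, -1 - 10) - 104) = (-84 + 369)*((3 + sqrt(12**2 + (-1 - 10)**2)) - 104) = 285*((3 + sqrt(144 + (-11)**2)) - 104) = 285*((3 + sqrt(144 + 121)) - 104) = 285*((3 + sqrt(265)) - 104) = 285*(-101 + sqrt(265)) = -28785 + 285*sqrt(265)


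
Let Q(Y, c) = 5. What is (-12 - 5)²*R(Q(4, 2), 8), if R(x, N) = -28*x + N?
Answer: -38148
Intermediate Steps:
R(x, N) = N - 28*x
(-12 - 5)²*R(Q(4, 2), 8) = (-12 - 5)²*(8 - 28*5) = (-17)²*(8 - 140) = 289*(-132) = -38148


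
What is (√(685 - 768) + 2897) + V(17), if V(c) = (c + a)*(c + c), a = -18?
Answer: 2863 + I*√83 ≈ 2863.0 + 9.1104*I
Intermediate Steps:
V(c) = 2*c*(-18 + c) (V(c) = (c - 18)*(c + c) = (-18 + c)*(2*c) = 2*c*(-18 + c))
(√(685 - 768) + 2897) + V(17) = (√(685 - 768) + 2897) + 2*17*(-18 + 17) = (√(-83) + 2897) + 2*17*(-1) = (I*√83 + 2897) - 34 = (2897 + I*√83) - 34 = 2863 + I*√83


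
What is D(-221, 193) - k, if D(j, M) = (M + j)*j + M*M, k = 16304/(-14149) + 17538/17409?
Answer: 3566478322797/82106647 ≈ 43437.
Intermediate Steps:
k = -11897058/82106647 (k = 16304*(-1/14149) + 17538*(1/17409) = -16304/14149 + 5846/5803 = -11897058/82106647 ≈ -0.14490)
D(j, M) = M**2 + j*(M + j) (D(j, M) = j*(M + j) + M**2 = M**2 + j*(M + j))
D(-221, 193) - k = (193**2 + (-221)**2 + 193*(-221)) - 1*(-11897058/82106647) = (37249 + 48841 - 42653) + 11897058/82106647 = 43437 + 11897058/82106647 = 3566478322797/82106647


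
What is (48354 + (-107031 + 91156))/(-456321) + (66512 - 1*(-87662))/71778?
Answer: 3778975344/1819656041 ≈ 2.0768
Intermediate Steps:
(48354 + (-107031 + 91156))/(-456321) + (66512 - 1*(-87662))/71778 = (48354 - 15875)*(-1/456321) + (66512 + 87662)*(1/71778) = 32479*(-1/456321) + 154174*(1/71778) = -32479/456321 + 77087/35889 = 3778975344/1819656041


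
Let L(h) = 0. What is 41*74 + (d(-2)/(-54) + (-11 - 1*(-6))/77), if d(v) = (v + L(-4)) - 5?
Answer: 12615641/4158 ≈ 3034.1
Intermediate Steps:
d(v) = -5 + v (d(v) = (v + 0) - 5 = v - 5 = -5 + v)
41*74 + (d(-2)/(-54) + (-11 - 1*(-6))/77) = 41*74 + ((-5 - 2)/(-54) + (-11 - 1*(-6))/77) = 3034 + (-7*(-1/54) + (-11 + 6)*(1/77)) = 3034 + (7/54 - 5*1/77) = 3034 + (7/54 - 5/77) = 3034 + 269/4158 = 12615641/4158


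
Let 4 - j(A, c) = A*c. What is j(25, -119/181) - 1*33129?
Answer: -5992650/181 ≈ -33109.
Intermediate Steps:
j(A, c) = 4 - A*c
j(25, -119/181) - 1*33129 = (4 - 1*25*(-119/181)) - 1*33129 = (4 - 1*25*(-119*1/181)) - 33129 = (4 - 1*25*(-119/181)) - 33129 = (4 + 2975/181) - 33129 = 3699/181 - 33129 = -5992650/181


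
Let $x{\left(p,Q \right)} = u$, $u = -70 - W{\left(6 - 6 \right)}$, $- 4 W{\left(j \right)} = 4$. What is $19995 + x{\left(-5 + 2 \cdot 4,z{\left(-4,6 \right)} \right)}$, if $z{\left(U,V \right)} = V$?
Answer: $19926$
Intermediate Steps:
$W{\left(j \right)} = -1$ ($W{\left(j \right)} = \left(- \frac{1}{4}\right) 4 = -1$)
$u = -69$ ($u = -70 - -1 = -70 + 1 = -69$)
$x{\left(p,Q \right)} = -69$
$19995 + x{\left(-5 + 2 \cdot 4,z{\left(-4,6 \right)} \right)} = 19995 - 69 = 19926$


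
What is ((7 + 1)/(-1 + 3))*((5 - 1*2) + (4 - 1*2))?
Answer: 20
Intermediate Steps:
((7 + 1)/(-1 + 3))*((5 - 1*2) + (4 - 1*2)) = (8/2)*((5 - 2) + (4 - 2)) = (8*(½))*(3 + 2) = 4*5 = 20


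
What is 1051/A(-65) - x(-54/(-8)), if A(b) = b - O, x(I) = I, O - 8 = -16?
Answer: -5743/228 ≈ -25.189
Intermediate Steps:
O = -8 (O = 8 - 16 = -8)
A(b) = 8 + b (A(b) = b - 1*(-8) = b + 8 = 8 + b)
1051/A(-65) - x(-54/(-8)) = 1051/(8 - 65) - (-54)/(-8) = 1051/(-57) - (-54)*(-1)/8 = 1051*(-1/57) - 1*27/4 = -1051/57 - 27/4 = -5743/228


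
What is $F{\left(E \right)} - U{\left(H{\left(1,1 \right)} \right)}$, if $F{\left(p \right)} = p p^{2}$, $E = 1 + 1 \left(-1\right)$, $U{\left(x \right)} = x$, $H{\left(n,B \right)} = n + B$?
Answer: $-2$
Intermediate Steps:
$H{\left(n,B \right)} = B + n$
$E = 0$ ($E = 1 - 1 = 0$)
$F{\left(p \right)} = p^{3}$
$F{\left(E \right)} - U{\left(H{\left(1,1 \right)} \right)} = 0^{3} - \left(1 + 1\right) = 0 - 2 = -2$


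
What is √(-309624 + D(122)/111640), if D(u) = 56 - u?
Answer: 3*I*√26798579939435/27910 ≈ 556.44*I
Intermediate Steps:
√(-309624 + D(122)/111640) = √(-309624 + (56 - 1*122)/111640) = √(-309624 + (56 - 122)*(1/111640)) = √(-309624 - 66*1/111640) = √(-309624 - 33/55820) = √(-17283211713/55820) = 3*I*√26798579939435/27910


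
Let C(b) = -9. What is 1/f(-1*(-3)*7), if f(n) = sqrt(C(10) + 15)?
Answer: sqrt(6)/6 ≈ 0.40825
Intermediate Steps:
f(n) = sqrt(6) (f(n) = sqrt(-9 + 15) = sqrt(6))
1/f(-1*(-3)*7) = 1/(sqrt(6)) = sqrt(6)/6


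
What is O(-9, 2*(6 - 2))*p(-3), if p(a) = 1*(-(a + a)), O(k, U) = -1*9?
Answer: -54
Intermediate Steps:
O(k, U) = -9
p(a) = -2*a (p(a) = 1*(-2*a) = -2*a)
O(-9, 2*(6 - 2))*p(-3) = -(-18)*(-3) = -9*6 = -54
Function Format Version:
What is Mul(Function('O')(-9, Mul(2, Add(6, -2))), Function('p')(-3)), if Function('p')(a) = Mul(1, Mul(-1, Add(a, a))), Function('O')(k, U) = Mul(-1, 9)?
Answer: -54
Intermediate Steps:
Function('O')(k, U) = -9
Function('p')(a) = Mul(-2, a) (Function('p')(a) = Mul(1, Mul(-1, Mul(2, a))) = Mul(1, Mul(-2, a)) = Mul(-2, a))
Mul(Function('O')(-9, Mul(2, Add(6, -2))), Function('p')(-3)) = Mul(-9, Mul(-2, -3)) = Mul(-9, 6) = -54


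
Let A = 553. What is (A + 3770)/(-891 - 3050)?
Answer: -4323/3941 ≈ -1.0969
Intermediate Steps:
(A + 3770)/(-891 - 3050) = (553 + 3770)/(-891 - 3050) = 4323/(-3941) = 4323*(-1/3941) = -4323/3941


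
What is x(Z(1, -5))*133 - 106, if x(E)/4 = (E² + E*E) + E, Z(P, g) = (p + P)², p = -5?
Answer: 280790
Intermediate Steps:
Z(P, g) = (-5 + P)²
x(E) = 4*E + 8*E² (x(E) = 4*((E² + E*E) + E) = 4*((E² + E²) + E) = 4*(2*E² + E) = 4*(E + 2*E²) = 4*E + 8*E²)
x(Z(1, -5))*133 - 106 = (4*(-5 + 1)²*(1 + 2*(-5 + 1)²))*133 - 106 = (4*(-4)²*(1 + 2*(-4)²))*133 - 106 = (4*16*(1 + 2*16))*133 - 106 = (4*16*(1 + 32))*133 - 106 = (4*16*33)*133 - 106 = 2112*133 - 106 = 280896 - 106 = 280790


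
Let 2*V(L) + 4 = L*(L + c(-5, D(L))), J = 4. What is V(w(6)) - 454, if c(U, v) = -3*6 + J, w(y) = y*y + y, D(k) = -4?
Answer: 132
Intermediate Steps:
w(y) = y + y**2 (w(y) = y**2 + y = y + y**2)
c(U, v) = -14 (c(U, v) = -3*6 + 4 = -18 + 4 = -14)
V(L) = -2 + L*(-14 + L)/2 (V(L) = -2 + (L*(L - 14))/2 = -2 + (L*(-14 + L))/2 = -2 + L*(-14 + L)/2)
V(w(6)) - 454 = (-2 + (6*(1 + 6))**2/2 - 42*(1 + 6)) - 454 = (-2 + (6*7)**2/2 - 42*7) - 454 = (-2 + (1/2)*42**2 - 7*42) - 454 = (-2 + (1/2)*1764 - 294) - 454 = (-2 + 882 - 294) - 454 = 586 - 454 = 132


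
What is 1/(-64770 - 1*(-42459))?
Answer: -1/22311 ≈ -4.4821e-5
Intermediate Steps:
1/(-64770 - 1*(-42459)) = 1/(-64770 + 42459) = 1/(-22311) = -1/22311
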